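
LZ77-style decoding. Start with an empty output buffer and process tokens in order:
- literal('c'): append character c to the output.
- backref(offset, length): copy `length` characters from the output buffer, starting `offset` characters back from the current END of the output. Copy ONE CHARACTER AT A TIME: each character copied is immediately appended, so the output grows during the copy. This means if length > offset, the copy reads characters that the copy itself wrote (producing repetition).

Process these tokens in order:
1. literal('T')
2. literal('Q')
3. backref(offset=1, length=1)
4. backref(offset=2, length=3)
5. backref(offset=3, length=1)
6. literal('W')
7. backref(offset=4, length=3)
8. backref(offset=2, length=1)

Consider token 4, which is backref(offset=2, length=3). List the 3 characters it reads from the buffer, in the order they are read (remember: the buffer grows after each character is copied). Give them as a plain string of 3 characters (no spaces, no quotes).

Answer: QQQ

Derivation:
Token 1: literal('T'). Output: "T"
Token 2: literal('Q'). Output: "TQ"
Token 3: backref(off=1, len=1). Copied 'Q' from pos 1. Output: "TQQ"
Token 4: backref(off=2, len=3). Buffer before: "TQQ" (len 3)
  byte 1: read out[1]='Q', append. Buffer now: "TQQQ"
  byte 2: read out[2]='Q', append. Buffer now: "TQQQQ"
  byte 3: read out[3]='Q', append. Buffer now: "TQQQQQ"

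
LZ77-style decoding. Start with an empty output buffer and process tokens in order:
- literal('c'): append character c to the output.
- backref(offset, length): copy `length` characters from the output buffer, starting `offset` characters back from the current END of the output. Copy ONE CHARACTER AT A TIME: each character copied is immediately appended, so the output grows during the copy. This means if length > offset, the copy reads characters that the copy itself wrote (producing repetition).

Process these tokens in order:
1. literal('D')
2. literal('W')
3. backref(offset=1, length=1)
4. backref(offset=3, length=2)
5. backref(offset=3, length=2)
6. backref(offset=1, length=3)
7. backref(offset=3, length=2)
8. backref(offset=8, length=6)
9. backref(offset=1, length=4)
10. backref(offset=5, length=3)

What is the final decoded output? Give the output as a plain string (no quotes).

Token 1: literal('D'). Output: "D"
Token 2: literal('W'). Output: "DW"
Token 3: backref(off=1, len=1). Copied 'W' from pos 1. Output: "DWW"
Token 4: backref(off=3, len=2). Copied 'DW' from pos 0. Output: "DWWDW"
Token 5: backref(off=3, len=2). Copied 'WD' from pos 2. Output: "DWWDWWD"
Token 6: backref(off=1, len=3) (overlapping!). Copied 'DDD' from pos 6. Output: "DWWDWWDDDD"
Token 7: backref(off=3, len=2). Copied 'DD' from pos 7. Output: "DWWDWWDDDDDD"
Token 8: backref(off=8, len=6). Copied 'WWDDDD' from pos 4. Output: "DWWDWWDDDDDDWWDDDD"
Token 9: backref(off=1, len=4) (overlapping!). Copied 'DDDD' from pos 17. Output: "DWWDWWDDDDDDWWDDDDDDDD"
Token 10: backref(off=5, len=3). Copied 'DDD' from pos 17. Output: "DWWDWWDDDDDDWWDDDDDDDDDDD"

Answer: DWWDWWDDDDDDWWDDDDDDDDDDD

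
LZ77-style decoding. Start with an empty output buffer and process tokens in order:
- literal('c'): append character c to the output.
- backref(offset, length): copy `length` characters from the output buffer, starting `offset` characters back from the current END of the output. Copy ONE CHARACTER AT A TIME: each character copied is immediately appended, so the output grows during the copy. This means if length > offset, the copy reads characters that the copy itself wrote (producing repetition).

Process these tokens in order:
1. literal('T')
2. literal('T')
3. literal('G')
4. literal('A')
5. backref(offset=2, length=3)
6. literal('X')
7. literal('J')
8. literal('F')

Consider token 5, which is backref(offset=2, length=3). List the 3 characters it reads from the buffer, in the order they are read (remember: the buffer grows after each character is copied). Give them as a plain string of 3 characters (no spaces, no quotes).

Answer: GAG

Derivation:
Token 1: literal('T'). Output: "T"
Token 2: literal('T'). Output: "TT"
Token 3: literal('G'). Output: "TTG"
Token 4: literal('A'). Output: "TTGA"
Token 5: backref(off=2, len=3). Buffer before: "TTGA" (len 4)
  byte 1: read out[2]='G', append. Buffer now: "TTGAG"
  byte 2: read out[3]='A', append. Buffer now: "TTGAGA"
  byte 3: read out[4]='G', append. Buffer now: "TTGAGAG"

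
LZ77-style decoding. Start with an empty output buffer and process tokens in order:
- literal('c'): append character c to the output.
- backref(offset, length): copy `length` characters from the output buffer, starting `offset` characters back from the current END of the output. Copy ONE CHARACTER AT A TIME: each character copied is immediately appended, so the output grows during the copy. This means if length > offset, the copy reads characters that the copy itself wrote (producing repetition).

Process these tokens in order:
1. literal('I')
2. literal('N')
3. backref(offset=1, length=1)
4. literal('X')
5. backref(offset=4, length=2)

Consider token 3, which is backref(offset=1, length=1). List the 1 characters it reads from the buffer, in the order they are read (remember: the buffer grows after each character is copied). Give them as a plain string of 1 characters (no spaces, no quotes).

Token 1: literal('I'). Output: "I"
Token 2: literal('N'). Output: "IN"
Token 3: backref(off=1, len=1). Buffer before: "IN" (len 2)
  byte 1: read out[1]='N', append. Buffer now: "INN"

Answer: N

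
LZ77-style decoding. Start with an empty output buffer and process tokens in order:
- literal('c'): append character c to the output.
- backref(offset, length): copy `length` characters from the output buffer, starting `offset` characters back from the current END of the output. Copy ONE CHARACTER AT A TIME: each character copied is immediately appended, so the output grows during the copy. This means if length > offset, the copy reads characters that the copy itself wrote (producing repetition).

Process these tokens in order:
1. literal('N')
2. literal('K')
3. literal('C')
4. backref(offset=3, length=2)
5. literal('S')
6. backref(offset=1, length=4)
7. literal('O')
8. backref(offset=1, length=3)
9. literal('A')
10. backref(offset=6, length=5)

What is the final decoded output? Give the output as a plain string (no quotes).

Answer: NKCNKSSSSSOOOOASOOOO

Derivation:
Token 1: literal('N'). Output: "N"
Token 2: literal('K'). Output: "NK"
Token 3: literal('C'). Output: "NKC"
Token 4: backref(off=3, len=2). Copied 'NK' from pos 0. Output: "NKCNK"
Token 5: literal('S'). Output: "NKCNKS"
Token 6: backref(off=1, len=4) (overlapping!). Copied 'SSSS' from pos 5. Output: "NKCNKSSSSS"
Token 7: literal('O'). Output: "NKCNKSSSSSO"
Token 8: backref(off=1, len=3) (overlapping!). Copied 'OOO' from pos 10. Output: "NKCNKSSSSSOOOO"
Token 9: literal('A'). Output: "NKCNKSSSSSOOOOA"
Token 10: backref(off=6, len=5). Copied 'SOOOO' from pos 9. Output: "NKCNKSSSSSOOOOASOOOO"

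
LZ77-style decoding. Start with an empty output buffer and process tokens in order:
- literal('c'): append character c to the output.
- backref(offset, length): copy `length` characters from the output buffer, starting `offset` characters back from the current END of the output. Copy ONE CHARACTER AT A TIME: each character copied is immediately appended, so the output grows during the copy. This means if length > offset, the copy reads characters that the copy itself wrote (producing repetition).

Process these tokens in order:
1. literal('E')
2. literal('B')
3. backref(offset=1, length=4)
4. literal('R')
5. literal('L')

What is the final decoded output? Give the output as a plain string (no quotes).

Answer: EBBBBBRL

Derivation:
Token 1: literal('E'). Output: "E"
Token 2: literal('B'). Output: "EB"
Token 3: backref(off=1, len=4) (overlapping!). Copied 'BBBB' from pos 1. Output: "EBBBBB"
Token 4: literal('R'). Output: "EBBBBBR"
Token 5: literal('L'). Output: "EBBBBBRL"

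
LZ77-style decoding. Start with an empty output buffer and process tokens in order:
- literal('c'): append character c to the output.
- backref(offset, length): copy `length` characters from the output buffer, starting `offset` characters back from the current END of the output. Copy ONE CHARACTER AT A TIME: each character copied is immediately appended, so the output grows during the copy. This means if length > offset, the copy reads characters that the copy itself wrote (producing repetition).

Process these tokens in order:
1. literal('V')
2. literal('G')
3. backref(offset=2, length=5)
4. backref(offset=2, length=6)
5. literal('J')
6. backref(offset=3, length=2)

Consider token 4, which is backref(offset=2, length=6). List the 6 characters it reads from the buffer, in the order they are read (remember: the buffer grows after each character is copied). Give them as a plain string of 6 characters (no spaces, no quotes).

Answer: GVGVGV

Derivation:
Token 1: literal('V'). Output: "V"
Token 2: literal('G'). Output: "VG"
Token 3: backref(off=2, len=5) (overlapping!). Copied 'VGVGV' from pos 0. Output: "VGVGVGV"
Token 4: backref(off=2, len=6). Buffer before: "VGVGVGV" (len 7)
  byte 1: read out[5]='G', append. Buffer now: "VGVGVGVG"
  byte 2: read out[6]='V', append. Buffer now: "VGVGVGVGV"
  byte 3: read out[7]='G', append. Buffer now: "VGVGVGVGVG"
  byte 4: read out[8]='V', append. Buffer now: "VGVGVGVGVGV"
  byte 5: read out[9]='G', append. Buffer now: "VGVGVGVGVGVG"
  byte 6: read out[10]='V', append. Buffer now: "VGVGVGVGVGVGV"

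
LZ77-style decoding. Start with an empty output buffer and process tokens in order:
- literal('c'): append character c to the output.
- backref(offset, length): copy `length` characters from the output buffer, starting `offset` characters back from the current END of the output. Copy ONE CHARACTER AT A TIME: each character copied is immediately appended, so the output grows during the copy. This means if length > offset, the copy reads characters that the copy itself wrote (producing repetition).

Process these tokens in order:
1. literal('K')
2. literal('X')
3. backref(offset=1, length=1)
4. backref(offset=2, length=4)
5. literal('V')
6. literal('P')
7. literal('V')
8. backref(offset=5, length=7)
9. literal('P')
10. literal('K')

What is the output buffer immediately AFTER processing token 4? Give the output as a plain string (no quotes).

Answer: KXXXXXX

Derivation:
Token 1: literal('K'). Output: "K"
Token 2: literal('X'). Output: "KX"
Token 3: backref(off=1, len=1). Copied 'X' from pos 1. Output: "KXX"
Token 4: backref(off=2, len=4) (overlapping!). Copied 'XXXX' from pos 1. Output: "KXXXXXX"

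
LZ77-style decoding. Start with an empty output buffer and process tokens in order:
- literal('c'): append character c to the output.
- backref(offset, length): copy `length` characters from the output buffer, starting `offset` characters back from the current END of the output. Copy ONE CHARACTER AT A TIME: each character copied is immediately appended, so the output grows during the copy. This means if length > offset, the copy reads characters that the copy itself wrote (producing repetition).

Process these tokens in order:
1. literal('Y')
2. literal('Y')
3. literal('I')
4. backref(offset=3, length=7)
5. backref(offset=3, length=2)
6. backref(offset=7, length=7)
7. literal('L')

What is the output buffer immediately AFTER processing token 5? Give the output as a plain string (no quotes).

Answer: YYIYYIYYIYYI

Derivation:
Token 1: literal('Y'). Output: "Y"
Token 2: literal('Y'). Output: "YY"
Token 3: literal('I'). Output: "YYI"
Token 4: backref(off=3, len=7) (overlapping!). Copied 'YYIYYIY' from pos 0. Output: "YYIYYIYYIY"
Token 5: backref(off=3, len=2). Copied 'YI' from pos 7. Output: "YYIYYIYYIYYI"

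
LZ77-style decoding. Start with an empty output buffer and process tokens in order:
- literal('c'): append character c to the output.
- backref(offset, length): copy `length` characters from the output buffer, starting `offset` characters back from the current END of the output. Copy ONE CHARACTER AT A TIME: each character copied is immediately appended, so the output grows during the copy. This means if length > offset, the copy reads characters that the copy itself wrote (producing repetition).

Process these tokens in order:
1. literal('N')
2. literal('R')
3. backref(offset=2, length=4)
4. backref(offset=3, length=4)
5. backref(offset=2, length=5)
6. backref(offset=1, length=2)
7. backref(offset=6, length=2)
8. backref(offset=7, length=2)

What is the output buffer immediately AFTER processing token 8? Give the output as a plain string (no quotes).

Answer: NRNRNRRNRRRRRRRRRRRRR

Derivation:
Token 1: literal('N'). Output: "N"
Token 2: literal('R'). Output: "NR"
Token 3: backref(off=2, len=4) (overlapping!). Copied 'NRNR' from pos 0. Output: "NRNRNR"
Token 4: backref(off=3, len=4) (overlapping!). Copied 'RNRR' from pos 3. Output: "NRNRNRRNRR"
Token 5: backref(off=2, len=5) (overlapping!). Copied 'RRRRR' from pos 8. Output: "NRNRNRRNRRRRRRR"
Token 6: backref(off=1, len=2) (overlapping!). Copied 'RR' from pos 14. Output: "NRNRNRRNRRRRRRRRR"
Token 7: backref(off=6, len=2). Copied 'RR' from pos 11. Output: "NRNRNRRNRRRRRRRRRRR"
Token 8: backref(off=7, len=2). Copied 'RR' from pos 12. Output: "NRNRNRRNRRRRRRRRRRRRR"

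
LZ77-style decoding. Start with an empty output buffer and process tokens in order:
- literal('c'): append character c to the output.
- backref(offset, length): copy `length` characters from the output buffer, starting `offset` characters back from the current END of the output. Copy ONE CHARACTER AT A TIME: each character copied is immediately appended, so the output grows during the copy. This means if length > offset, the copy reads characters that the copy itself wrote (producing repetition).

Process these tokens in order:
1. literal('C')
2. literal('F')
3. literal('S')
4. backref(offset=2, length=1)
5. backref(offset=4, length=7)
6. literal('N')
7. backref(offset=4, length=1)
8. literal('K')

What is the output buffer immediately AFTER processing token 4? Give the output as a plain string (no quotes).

Token 1: literal('C'). Output: "C"
Token 2: literal('F'). Output: "CF"
Token 3: literal('S'). Output: "CFS"
Token 4: backref(off=2, len=1). Copied 'F' from pos 1. Output: "CFSF"

Answer: CFSF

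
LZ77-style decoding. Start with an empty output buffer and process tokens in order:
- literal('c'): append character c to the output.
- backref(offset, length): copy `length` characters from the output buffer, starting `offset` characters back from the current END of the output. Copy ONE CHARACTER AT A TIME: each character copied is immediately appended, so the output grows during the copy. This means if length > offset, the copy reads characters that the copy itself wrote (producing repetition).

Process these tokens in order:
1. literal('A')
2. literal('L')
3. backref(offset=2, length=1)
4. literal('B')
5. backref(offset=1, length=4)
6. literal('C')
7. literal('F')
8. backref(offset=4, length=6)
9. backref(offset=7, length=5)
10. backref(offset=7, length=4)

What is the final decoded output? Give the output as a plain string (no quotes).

Token 1: literal('A'). Output: "A"
Token 2: literal('L'). Output: "AL"
Token 3: backref(off=2, len=1). Copied 'A' from pos 0. Output: "ALA"
Token 4: literal('B'). Output: "ALAB"
Token 5: backref(off=1, len=4) (overlapping!). Copied 'BBBB' from pos 3. Output: "ALABBBBB"
Token 6: literal('C'). Output: "ALABBBBBC"
Token 7: literal('F'). Output: "ALABBBBBCF"
Token 8: backref(off=4, len=6) (overlapping!). Copied 'BBCFBB' from pos 6. Output: "ALABBBBBCFBBCFBB"
Token 9: backref(off=7, len=5). Copied 'FBBCF' from pos 9. Output: "ALABBBBBCFBBCFBBFBBCF"
Token 10: backref(off=7, len=4). Copied 'BBFB' from pos 14. Output: "ALABBBBBCFBBCFBBFBBCFBBFB"

Answer: ALABBBBBCFBBCFBBFBBCFBBFB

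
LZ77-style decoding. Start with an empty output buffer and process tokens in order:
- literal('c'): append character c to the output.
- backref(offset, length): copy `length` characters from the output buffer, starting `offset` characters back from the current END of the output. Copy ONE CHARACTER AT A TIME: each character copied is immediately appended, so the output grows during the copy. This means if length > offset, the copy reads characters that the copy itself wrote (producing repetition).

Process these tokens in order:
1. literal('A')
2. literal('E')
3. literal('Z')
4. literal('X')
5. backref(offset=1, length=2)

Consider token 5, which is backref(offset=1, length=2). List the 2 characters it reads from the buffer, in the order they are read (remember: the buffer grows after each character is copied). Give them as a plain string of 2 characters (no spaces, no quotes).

Answer: XX

Derivation:
Token 1: literal('A'). Output: "A"
Token 2: literal('E'). Output: "AE"
Token 3: literal('Z'). Output: "AEZ"
Token 4: literal('X'). Output: "AEZX"
Token 5: backref(off=1, len=2). Buffer before: "AEZX" (len 4)
  byte 1: read out[3]='X', append. Buffer now: "AEZXX"
  byte 2: read out[4]='X', append. Buffer now: "AEZXXX"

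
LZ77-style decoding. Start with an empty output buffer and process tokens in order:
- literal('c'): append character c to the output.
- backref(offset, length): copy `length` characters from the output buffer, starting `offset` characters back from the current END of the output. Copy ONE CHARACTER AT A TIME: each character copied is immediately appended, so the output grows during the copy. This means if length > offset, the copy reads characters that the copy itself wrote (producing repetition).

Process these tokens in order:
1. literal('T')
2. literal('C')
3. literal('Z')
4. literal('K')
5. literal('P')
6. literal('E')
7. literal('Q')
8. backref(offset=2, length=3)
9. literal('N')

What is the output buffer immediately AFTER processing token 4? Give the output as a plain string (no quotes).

Answer: TCZK

Derivation:
Token 1: literal('T'). Output: "T"
Token 2: literal('C'). Output: "TC"
Token 3: literal('Z'). Output: "TCZ"
Token 4: literal('K'). Output: "TCZK"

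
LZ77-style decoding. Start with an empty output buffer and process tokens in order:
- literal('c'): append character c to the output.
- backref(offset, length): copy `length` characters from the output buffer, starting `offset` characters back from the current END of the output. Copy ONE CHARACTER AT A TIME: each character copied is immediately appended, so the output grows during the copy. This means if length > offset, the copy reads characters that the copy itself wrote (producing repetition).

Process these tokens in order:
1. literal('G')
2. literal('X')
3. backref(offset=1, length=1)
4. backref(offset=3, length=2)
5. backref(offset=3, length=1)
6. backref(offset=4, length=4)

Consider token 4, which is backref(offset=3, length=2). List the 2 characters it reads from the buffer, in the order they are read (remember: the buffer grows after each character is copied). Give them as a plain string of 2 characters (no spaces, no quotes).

Answer: GX

Derivation:
Token 1: literal('G'). Output: "G"
Token 2: literal('X'). Output: "GX"
Token 3: backref(off=1, len=1). Copied 'X' from pos 1. Output: "GXX"
Token 4: backref(off=3, len=2). Buffer before: "GXX" (len 3)
  byte 1: read out[0]='G', append. Buffer now: "GXXG"
  byte 2: read out[1]='X', append. Buffer now: "GXXGX"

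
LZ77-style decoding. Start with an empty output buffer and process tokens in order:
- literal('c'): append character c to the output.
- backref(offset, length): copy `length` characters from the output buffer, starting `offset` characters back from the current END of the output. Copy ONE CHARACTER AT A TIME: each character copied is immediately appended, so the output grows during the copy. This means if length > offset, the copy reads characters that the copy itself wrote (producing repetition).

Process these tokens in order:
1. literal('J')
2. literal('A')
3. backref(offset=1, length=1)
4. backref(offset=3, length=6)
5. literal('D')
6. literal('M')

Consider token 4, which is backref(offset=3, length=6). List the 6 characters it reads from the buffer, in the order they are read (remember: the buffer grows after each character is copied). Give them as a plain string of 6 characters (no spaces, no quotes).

Answer: JAAJAA

Derivation:
Token 1: literal('J'). Output: "J"
Token 2: literal('A'). Output: "JA"
Token 3: backref(off=1, len=1). Copied 'A' from pos 1. Output: "JAA"
Token 4: backref(off=3, len=6). Buffer before: "JAA" (len 3)
  byte 1: read out[0]='J', append. Buffer now: "JAAJ"
  byte 2: read out[1]='A', append. Buffer now: "JAAJA"
  byte 3: read out[2]='A', append. Buffer now: "JAAJAA"
  byte 4: read out[3]='J', append. Buffer now: "JAAJAAJ"
  byte 5: read out[4]='A', append. Buffer now: "JAAJAAJA"
  byte 6: read out[5]='A', append. Buffer now: "JAAJAAJAA"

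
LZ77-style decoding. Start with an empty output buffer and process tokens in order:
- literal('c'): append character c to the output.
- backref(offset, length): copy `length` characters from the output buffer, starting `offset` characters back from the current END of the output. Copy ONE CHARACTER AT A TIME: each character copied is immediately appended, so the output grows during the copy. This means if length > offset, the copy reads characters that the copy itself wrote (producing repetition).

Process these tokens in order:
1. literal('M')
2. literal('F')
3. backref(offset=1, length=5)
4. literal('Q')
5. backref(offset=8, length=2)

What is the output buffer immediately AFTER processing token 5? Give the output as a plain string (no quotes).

Answer: MFFFFFFQMF

Derivation:
Token 1: literal('M'). Output: "M"
Token 2: literal('F'). Output: "MF"
Token 3: backref(off=1, len=5) (overlapping!). Copied 'FFFFF' from pos 1. Output: "MFFFFFF"
Token 4: literal('Q'). Output: "MFFFFFFQ"
Token 5: backref(off=8, len=2). Copied 'MF' from pos 0. Output: "MFFFFFFQMF"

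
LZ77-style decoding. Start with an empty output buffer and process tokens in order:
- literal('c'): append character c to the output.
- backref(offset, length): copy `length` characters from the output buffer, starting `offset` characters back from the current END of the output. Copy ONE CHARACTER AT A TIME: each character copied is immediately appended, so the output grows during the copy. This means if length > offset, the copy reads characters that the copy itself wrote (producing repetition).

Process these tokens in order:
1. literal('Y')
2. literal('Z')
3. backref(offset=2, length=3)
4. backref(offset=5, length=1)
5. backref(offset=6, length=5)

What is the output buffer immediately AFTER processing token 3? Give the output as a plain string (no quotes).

Answer: YZYZY

Derivation:
Token 1: literal('Y'). Output: "Y"
Token 2: literal('Z'). Output: "YZ"
Token 3: backref(off=2, len=3) (overlapping!). Copied 'YZY' from pos 0. Output: "YZYZY"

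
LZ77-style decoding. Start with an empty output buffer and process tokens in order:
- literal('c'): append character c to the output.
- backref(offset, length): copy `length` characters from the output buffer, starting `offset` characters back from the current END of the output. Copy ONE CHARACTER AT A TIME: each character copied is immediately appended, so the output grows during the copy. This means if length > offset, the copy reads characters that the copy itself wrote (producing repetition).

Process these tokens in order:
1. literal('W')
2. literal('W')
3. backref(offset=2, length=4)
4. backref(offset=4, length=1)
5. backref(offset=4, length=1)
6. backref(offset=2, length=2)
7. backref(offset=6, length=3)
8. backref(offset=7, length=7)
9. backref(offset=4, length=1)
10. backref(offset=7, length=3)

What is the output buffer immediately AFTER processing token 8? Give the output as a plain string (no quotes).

Token 1: literal('W'). Output: "W"
Token 2: literal('W'). Output: "WW"
Token 3: backref(off=2, len=4) (overlapping!). Copied 'WWWW' from pos 0. Output: "WWWWWW"
Token 4: backref(off=4, len=1). Copied 'W' from pos 2. Output: "WWWWWWW"
Token 5: backref(off=4, len=1). Copied 'W' from pos 3. Output: "WWWWWWWW"
Token 6: backref(off=2, len=2). Copied 'WW' from pos 6. Output: "WWWWWWWWWW"
Token 7: backref(off=6, len=3). Copied 'WWW' from pos 4. Output: "WWWWWWWWWWWWW"
Token 8: backref(off=7, len=7). Copied 'WWWWWWW' from pos 6. Output: "WWWWWWWWWWWWWWWWWWWW"

Answer: WWWWWWWWWWWWWWWWWWWW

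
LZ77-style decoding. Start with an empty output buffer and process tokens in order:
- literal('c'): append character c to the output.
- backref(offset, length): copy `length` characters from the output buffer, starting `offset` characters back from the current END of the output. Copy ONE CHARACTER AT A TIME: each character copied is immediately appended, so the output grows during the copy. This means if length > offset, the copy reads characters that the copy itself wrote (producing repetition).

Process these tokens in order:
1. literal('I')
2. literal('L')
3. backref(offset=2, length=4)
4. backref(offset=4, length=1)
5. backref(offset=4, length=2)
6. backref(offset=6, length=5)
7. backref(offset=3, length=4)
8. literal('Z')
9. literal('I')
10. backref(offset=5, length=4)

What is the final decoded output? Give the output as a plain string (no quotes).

Answer: ILILILILILILILLILLZIILLZ

Derivation:
Token 1: literal('I'). Output: "I"
Token 2: literal('L'). Output: "IL"
Token 3: backref(off=2, len=4) (overlapping!). Copied 'ILIL' from pos 0. Output: "ILILIL"
Token 4: backref(off=4, len=1). Copied 'I' from pos 2. Output: "ILILILI"
Token 5: backref(off=4, len=2). Copied 'LI' from pos 3. Output: "ILILILILI"
Token 6: backref(off=6, len=5). Copied 'LILIL' from pos 3. Output: "ILILILILILILIL"
Token 7: backref(off=3, len=4) (overlapping!). Copied 'LILL' from pos 11. Output: "ILILILILILILILLILL"
Token 8: literal('Z'). Output: "ILILILILILILILLILLZ"
Token 9: literal('I'). Output: "ILILILILILILILLILLZI"
Token 10: backref(off=5, len=4). Copied 'ILLZ' from pos 15. Output: "ILILILILILILILLILLZIILLZ"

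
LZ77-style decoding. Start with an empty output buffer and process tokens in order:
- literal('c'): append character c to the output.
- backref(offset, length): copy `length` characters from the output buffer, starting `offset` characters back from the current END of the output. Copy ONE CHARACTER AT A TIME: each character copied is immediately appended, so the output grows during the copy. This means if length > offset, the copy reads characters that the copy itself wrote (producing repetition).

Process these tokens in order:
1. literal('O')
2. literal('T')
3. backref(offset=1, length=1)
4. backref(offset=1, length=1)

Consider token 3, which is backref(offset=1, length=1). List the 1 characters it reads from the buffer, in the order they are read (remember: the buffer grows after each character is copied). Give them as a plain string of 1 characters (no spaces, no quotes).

Answer: T

Derivation:
Token 1: literal('O'). Output: "O"
Token 2: literal('T'). Output: "OT"
Token 3: backref(off=1, len=1). Buffer before: "OT" (len 2)
  byte 1: read out[1]='T', append. Buffer now: "OTT"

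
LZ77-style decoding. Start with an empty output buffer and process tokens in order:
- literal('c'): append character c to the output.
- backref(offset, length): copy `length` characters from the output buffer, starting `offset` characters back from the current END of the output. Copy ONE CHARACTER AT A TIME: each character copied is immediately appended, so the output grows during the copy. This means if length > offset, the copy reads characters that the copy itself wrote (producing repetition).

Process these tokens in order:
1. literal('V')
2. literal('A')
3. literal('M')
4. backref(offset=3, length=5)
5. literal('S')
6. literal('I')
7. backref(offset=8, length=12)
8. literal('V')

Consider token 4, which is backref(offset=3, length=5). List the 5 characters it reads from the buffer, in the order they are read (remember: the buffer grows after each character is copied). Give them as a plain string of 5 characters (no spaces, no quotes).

Answer: VAMVA

Derivation:
Token 1: literal('V'). Output: "V"
Token 2: literal('A'). Output: "VA"
Token 3: literal('M'). Output: "VAM"
Token 4: backref(off=3, len=5). Buffer before: "VAM" (len 3)
  byte 1: read out[0]='V', append. Buffer now: "VAMV"
  byte 2: read out[1]='A', append. Buffer now: "VAMVA"
  byte 3: read out[2]='M', append. Buffer now: "VAMVAM"
  byte 4: read out[3]='V', append. Buffer now: "VAMVAMV"
  byte 5: read out[4]='A', append. Buffer now: "VAMVAMVA"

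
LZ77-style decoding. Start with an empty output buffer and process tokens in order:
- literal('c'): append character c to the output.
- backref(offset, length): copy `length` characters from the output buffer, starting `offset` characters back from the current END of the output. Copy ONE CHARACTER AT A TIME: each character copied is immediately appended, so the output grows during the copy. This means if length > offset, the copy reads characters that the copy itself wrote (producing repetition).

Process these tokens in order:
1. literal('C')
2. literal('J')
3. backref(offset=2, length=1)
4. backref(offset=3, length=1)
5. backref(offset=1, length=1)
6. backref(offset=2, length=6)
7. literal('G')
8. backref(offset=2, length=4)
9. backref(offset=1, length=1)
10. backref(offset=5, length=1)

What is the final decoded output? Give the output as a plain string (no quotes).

Answer: CJCCCCCCCCCGCGCGGC

Derivation:
Token 1: literal('C'). Output: "C"
Token 2: literal('J'). Output: "CJ"
Token 3: backref(off=2, len=1). Copied 'C' from pos 0. Output: "CJC"
Token 4: backref(off=3, len=1). Copied 'C' from pos 0. Output: "CJCC"
Token 5: backref(off=1, len=1). Copied 'C' from pos 3. Output: "CJCCC"
Token 6: backref(off=2, len=6) (overlapping!). Copied 'CCCCCC' from pos 3. Output: "CJCCCCCCCCC"
Token 7: literal('G'). Output: "CJCCCCCCCCCG"
Token 8: backref(off=2, len=4) (overlapping!). Copied 'CGCG' from pos 10. Output: "CJCCCCCCCCCGCGCG"
Token 9: backref(off=1, len=1). Copied 'G' from pos 15. Output: "CJCCCCCCCCCGCGCGG"
Token 10: backref(off=5, len=1). Copied 'C' from pos 12. Output: "CJCCCCCCCCCGCGCGGC"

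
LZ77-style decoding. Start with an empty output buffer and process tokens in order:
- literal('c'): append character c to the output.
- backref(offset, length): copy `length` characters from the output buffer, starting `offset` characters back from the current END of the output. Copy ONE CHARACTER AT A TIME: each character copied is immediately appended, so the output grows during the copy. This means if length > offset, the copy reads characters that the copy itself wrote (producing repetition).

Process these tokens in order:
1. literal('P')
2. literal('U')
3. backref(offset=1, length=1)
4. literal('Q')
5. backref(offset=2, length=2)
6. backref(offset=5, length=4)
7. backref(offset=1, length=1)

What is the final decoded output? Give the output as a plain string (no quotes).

Answer: PUUQUQUUQUU

Derivation:
Token 1: literal('P'). Output: "P"
Token 2: literal('U'). Output: "PU"
Token 3: backref(off=1, len=1). Copied 'U' from pos 1. Output: "PUU"
Token 4: literal('Q'). Output: "PUUQ"
Token 5: backref(off=2, len=2). Copied 'UQ' from pos 2. Output: "PUUQUQ"
Token 6: backref(off=5, len=4). Copied 'UUQU' from pos 1. Output: "PUUQUQUUQU"
Token 7: backref(off=1, len=1). Copied 'U' from pos 9. Output: "PUUQUQUUQUU"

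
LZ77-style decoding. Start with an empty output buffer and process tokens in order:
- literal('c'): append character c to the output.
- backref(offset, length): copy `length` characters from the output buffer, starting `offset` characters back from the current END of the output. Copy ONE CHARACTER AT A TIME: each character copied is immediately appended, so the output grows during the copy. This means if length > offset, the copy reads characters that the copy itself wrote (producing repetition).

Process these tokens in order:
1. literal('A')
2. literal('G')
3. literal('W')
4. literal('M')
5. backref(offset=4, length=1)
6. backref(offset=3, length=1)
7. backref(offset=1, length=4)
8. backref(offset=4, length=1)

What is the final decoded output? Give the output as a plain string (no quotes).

Token 1: literal('A'). Output: "A"
Token 2: literal('G'). Output: "AG"
Token 3: literal('W'). Output: "AGW"
Token 4: literal('M'). Output: "AGWM"
Token 5: backref(off=4, len=1). Copied 'A' from pos 0. Output: "AGWMA"
Token 6: backref(off=3, len=1). Copied 'W' from pos 2. Output: "AGWMAW"
Token 7: backref(off=1, len=4) (overlapping!). Copied 'WWWW' from pos 5. Output: "AGWMAWWWWW"
Token 8: backref(off=4, len=1). Copied 'W' from pos 6. Output: "AGWMAWWWWWW"

Answer: AGWMAWWWWWW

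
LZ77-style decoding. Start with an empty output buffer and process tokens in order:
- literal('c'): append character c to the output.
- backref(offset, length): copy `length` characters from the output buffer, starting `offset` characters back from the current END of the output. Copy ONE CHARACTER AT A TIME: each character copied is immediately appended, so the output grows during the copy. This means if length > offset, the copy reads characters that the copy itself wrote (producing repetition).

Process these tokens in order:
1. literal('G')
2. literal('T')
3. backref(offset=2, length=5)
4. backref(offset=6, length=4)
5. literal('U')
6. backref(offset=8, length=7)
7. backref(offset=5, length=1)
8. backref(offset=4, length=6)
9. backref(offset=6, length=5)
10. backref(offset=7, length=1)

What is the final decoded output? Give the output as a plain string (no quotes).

Token 1: literal('G'). Output: "G"
Token 2: literal('T'). Output: "GT"
Token 3: backref(off=2, len=5) (overlapping!). Copied 'GTGTG' from pos 0. Output: "GTGTGTG"
Token 4: backref(off=6, len=4). Copied 'TGTG' from pos 1. Output: "GTGTGTGTGTG"
Token 5: literal('U'). Output: "GTGTGTGTGTGU"
Token 6: backref(off=8, len=7). Copied 'GTGTGTG' from pos 4. Output: "GTGTGTGTGTGUGTGTGTG"
Token 7: backref(off=5, len=1). Copied 'G' from pos 14. Output: "GTGTGTGTGTGUGTGTGTGG"
Token 8: backref(off=4, len=6) (overlapping!). Copied 'GTGGGT' from pos 16. Output: "GTGTGTGTGTGUGTGTGTGGGTGGGT"
Token 9: backref(off=6, len=5). Copied 'GTGGG' from pos 20. Output: "GTGTGTGTGTGUGTGTGTGGGTGGGTGTGGG"
Token 10: backref(off=7, len=1). Copied 'G' from pos 24. Output: "GTGTGTGTGTGUGTGTGTGGGTGGGTGTGGGG"

Answer: GTGTGTGTGTGUGTGTGTGGGTGGGTGTGGGG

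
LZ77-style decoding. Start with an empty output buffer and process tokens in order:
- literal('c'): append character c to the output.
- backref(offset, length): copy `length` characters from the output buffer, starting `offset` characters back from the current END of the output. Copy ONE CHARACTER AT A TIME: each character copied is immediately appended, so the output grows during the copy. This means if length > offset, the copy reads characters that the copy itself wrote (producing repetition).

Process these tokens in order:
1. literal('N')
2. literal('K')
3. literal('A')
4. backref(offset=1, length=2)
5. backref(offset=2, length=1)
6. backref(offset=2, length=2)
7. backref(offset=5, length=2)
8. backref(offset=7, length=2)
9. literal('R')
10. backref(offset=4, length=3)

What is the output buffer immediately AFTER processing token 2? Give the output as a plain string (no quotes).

Answer: NK

Derivation:
Token 1: literal('N'). Output: "N"
Token 2: literal('K'). Output: "NK"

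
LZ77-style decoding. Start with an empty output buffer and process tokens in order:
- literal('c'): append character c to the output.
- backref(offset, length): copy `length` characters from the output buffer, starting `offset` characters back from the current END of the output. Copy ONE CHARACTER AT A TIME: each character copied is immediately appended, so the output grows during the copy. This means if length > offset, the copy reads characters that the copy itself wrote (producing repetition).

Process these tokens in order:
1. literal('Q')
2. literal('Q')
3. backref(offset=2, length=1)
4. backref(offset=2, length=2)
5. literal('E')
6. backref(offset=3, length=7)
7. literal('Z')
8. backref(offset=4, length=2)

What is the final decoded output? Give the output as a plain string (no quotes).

Token 1: literal('Q'). Output: "Q"
Token 2: literal('Q'). Output: "QQ"
Token 3: backref(off=2, len=1). Copied 'Q' from pos 0. Output: "QQQ"
Token 4: backref(off=2, len=2). Copied 'QQ' from pos 1. Output: "QQQQQ"
Token 5: literal('E'). Output: "QQQQQE"
Token 6: backref(off=3, len=7) (overlapping!). Copied 'QQEQQEQ' from pos 3. Output: "QQQQQEQQEQQEQ"
Token 7: literal('Z'). Output: "QQQQQEQQEQQEQZ"
Token 8: backref(off=4, len=2). Copied 'QE' from pos 10. Output: "QQQQQEQQEQQEQZQE"

Answer: QQQQQEQQEQQEQZQE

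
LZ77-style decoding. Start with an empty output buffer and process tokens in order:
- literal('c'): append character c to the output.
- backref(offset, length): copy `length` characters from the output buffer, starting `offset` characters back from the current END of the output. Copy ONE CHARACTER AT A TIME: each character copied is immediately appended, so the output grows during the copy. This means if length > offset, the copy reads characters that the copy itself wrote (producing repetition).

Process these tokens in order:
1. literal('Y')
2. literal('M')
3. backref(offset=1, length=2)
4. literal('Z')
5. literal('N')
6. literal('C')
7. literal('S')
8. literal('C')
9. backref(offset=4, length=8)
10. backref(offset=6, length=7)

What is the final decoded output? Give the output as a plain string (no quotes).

Answer: YMMMZNCSCNCSCNCSCSCNCSCS

Derivation:
Token 1: literal('Y'). Output: "Y"
Token 2: literal('M'). Output: "YM"
Token 3: backref(off=1, len=2) (overlapping!). Copied 'MM' from pos 1. Output: "YMMM"
Token 4: literal('Z'). Output: "YMMMZ"
Token 5: literal('N'). Output: "YMMMZN"
Token 6: literal('C'). Output: "YMMMZNC"
Token 7: literal('S'). Output: "YMMMZNCS"
Token 8: literal('C'). Output: "YMMMZNCSC"
Token 9: backref(off=4, len=8) (overlapping!). Copied 'NCSCNCSC' from pos 5. Output: "YMMMZNCSCNCSCNCSC"
Token 10: backref(off=6, len=7) (overlapping!). Copied 'SCNCSCS' from pos 11. Output: "YMMMZNCSCNCSCNCSCSCNCSCS"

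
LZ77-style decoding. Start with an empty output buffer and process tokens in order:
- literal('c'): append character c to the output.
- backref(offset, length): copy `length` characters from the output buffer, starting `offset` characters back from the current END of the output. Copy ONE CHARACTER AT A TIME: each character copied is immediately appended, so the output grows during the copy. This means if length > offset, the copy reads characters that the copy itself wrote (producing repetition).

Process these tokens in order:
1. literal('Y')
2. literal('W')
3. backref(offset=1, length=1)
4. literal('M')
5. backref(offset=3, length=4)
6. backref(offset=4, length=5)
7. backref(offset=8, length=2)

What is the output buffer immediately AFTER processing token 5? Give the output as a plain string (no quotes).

Token 1: literal('Y'). Output: "Y"
Token 2: literal('W'). Output: "YW"
Token 3: backref(off=1, len=1). Copied 'W' from pos 1. Output: "YWW"
Token 4: literal('M'). Output: "YWWM"
Token 5: backref(off=3, len=4) (overlapping!). Copied 'WWMW' from pos 1. Output: "YWWMWWMW"

Answer: YWWMWWMW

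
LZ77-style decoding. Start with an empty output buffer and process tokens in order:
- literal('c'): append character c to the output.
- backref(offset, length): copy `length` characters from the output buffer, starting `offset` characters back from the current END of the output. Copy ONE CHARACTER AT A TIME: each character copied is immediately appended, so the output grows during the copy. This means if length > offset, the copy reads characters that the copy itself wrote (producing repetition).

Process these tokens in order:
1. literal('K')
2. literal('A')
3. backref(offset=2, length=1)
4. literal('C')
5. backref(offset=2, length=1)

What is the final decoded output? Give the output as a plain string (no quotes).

Token 1: literal('K'). Output: "K"
Token 2: literal('A'). Output: "KA"
Token 3: backref(off=2, len=1). Copied 'K' from pos 0. Output: "KAK"
Token 4: literal('C'). Output: "KAKC"
Token 5: backref(off=2, len=1). Copied 'K' from pos 2. Output: "KAKCK"

Answer: KAKCK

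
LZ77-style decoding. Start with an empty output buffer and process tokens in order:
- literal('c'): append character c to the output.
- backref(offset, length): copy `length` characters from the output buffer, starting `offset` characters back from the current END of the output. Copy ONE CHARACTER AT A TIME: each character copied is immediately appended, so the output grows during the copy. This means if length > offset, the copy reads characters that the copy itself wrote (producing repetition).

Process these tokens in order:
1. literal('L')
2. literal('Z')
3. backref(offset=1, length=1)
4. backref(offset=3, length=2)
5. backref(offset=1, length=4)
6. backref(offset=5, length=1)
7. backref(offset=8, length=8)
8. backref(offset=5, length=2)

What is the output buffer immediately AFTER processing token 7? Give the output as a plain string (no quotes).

Token 1: literal('L'). Output: "L"
Token 2: literal('Z'). Output: "LZ"
Token 3: backref(off=1, len=1). Copied 'Z' from pos 1. Output: "LZZ"
Token 4: backref(off=3, len=2). Copied 'LZ' from pos 0. Output: "LZZLZ"
Token 5: backref(off=1, len=4) (overlapping!). Copied 'ZZZZ' from pos 4. Output: "LZZLZZZZZ"
Token 6: backref(off=5, len=1). Copied 'Z' from pos 4. Output: "LZZLZZZZZZ"
Token 7: backref(off=8, len=8). Copied 'ZLZZZZZZ' from pos 2. Output: "LZZLZZZZZZZLZZZZZZ"

Answer: LZZLZZZZZZZLZZZZZZ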